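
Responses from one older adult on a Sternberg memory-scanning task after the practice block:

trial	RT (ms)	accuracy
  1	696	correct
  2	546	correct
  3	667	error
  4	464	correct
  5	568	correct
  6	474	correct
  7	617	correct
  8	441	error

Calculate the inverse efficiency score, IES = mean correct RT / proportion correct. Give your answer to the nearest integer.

748 ms

Correct trials (n=6): 696, 546, 464, 568, 474, 617
Mean correct RT = 3365/6 = 560.8333 ms
Proportion correct = 6/8
IES = 560.8333 / (6/8) = 747.778 ms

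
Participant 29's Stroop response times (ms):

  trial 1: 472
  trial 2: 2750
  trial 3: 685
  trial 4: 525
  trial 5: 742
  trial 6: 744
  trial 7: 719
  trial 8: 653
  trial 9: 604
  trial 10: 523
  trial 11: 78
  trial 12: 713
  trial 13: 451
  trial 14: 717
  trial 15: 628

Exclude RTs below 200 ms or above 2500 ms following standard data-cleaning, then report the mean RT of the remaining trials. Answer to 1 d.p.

Excluded: 78, 2750
Retained (n=13): Σ = 8176
Mean = 8176/13 = 628.9231

628.9 ms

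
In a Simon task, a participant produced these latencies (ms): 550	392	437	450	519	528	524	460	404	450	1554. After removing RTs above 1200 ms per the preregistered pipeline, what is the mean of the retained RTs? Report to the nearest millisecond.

Excluded: 1554
Retained (n=10): Σ = 4714
Mean = 4714/10 = 471.4000

471 ms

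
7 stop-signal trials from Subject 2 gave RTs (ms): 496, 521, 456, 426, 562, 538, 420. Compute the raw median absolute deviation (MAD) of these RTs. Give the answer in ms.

Sorted: 420, 426, 456, 496, 521, 538, 562 → median = 496
|x − 496|: 0, 25, 40, 70, 66, 42, 76
Sorted deviations: 0, 25, 40, 42, 66, 70, 76 → MAD = 42

42 ms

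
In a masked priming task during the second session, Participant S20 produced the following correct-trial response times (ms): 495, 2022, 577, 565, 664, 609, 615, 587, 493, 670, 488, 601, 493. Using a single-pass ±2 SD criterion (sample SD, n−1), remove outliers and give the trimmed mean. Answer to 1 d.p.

n = 13, ΣRT = 8879, M = 683.000
Σ(x−M)² = 1990220.00; s = √(1990220.00/12) = 407.249
Cutoffs: 683.000 ± 2·407.249 → [-131.5, 1497.5]
Outside: 2022 → excluded.
Retained (n=12): Σ = 6857, mean = 6857/12 = 571.417

571.4 ms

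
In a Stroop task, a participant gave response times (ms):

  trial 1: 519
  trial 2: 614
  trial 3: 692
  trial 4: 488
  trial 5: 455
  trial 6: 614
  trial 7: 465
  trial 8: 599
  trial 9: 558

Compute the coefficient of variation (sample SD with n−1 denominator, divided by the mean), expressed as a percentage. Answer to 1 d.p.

n = 9, Σ = 5004, M = 556.0000
Σ(x−M)² = 51552.000; s = √(51552.000/8) = 80.2745
CV = 80.2745 / 556.0000 = 0.14438 = 14.438%

14.4%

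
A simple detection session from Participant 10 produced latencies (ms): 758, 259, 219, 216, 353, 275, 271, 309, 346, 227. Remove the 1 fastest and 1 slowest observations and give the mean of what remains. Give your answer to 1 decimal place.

Sorted: 216, 219, 227, 259, 271, 275, 309, 346, 353, 758
Drop lowest 1 (216) and highest 1 (758)
Remaining (n=8): Σ = 2259, mean = 2259/8 = 282.375

282.4 ms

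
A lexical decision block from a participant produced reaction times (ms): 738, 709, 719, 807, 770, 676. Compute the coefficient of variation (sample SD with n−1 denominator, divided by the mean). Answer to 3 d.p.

n = 6, Σ = 4419, M = 736.5000
Σ(x−M)² = 10817.500; s = √(10817.500/5) = 46.5134
CV = 46.5134 / 736.5000 = 0.06315

0.063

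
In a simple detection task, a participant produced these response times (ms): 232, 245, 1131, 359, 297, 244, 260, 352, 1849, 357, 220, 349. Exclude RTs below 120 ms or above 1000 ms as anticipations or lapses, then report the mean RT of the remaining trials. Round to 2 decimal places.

Excluded: 1131, 1849
Retained (n=10): Σ = 2915
Mean = 2915/10 = 291.5000

291.50 ms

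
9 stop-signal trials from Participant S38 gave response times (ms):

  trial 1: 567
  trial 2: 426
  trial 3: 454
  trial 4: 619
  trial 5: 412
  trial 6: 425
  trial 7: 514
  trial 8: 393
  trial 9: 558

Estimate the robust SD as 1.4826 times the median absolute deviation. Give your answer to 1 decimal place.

Sorted: 393, 412, 425, 426, 454, 514, 558, 567, 619 → median = 454
|x − 454| sorted: 0, 28, 29, 42, 60, 61, 104, 113, 165 → MAD = 60
Robust SD ≈ 1.4826 × 60 = 88.956

89.0 ms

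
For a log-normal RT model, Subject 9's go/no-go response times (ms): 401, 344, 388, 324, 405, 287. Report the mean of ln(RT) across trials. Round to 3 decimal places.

ln(RT): 5.9940, 5.8406, 5.9610, 5.7807, 6.0039, 5.6595
Σ ln(RT) = 35.2397
Mean = 35.2397/6 = 5.87329

5.873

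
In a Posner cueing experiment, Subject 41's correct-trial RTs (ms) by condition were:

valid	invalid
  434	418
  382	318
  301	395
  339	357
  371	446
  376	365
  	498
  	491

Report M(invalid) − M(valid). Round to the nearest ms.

44 ms

M(valid) = 2203/6 = 367.167
M(invalid) = 3288/8 = 411.000
Difference = 411.000 − 367.167 = 43.833 ms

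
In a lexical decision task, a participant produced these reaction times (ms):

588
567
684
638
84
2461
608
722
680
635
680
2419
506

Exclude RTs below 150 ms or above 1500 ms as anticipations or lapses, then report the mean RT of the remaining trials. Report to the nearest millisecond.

Excluded: 84, 2419, 2461
Retained (n=10): Σ = 6308
Mean = 6308/10 = 630.8000

631 ms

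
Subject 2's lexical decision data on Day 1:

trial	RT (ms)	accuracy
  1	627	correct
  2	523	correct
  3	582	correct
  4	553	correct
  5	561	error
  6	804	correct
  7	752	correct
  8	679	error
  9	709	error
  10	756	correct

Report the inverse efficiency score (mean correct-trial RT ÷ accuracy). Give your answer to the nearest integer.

Correct trials (n=7): 627, 523, 582, 553, 804, 752, 756
Mean correct RT = 4597/7 = 656.7143 ms
Proportion correct = 7/10
IES = 656.7143 / (7/10) = 938.163 ms

938 ms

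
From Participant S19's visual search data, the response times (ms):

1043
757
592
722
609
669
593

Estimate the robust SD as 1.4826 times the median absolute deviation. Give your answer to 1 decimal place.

112.7 ms

Sorted: 592, 593, 609, 669, 722, 757, 1043 → median = 669
|x − 669| sorted: 0, 53, 60, 76, 77, 88, 374 → MAD = 76
Robust SD ≈ 1.4826 × 76 = 112.678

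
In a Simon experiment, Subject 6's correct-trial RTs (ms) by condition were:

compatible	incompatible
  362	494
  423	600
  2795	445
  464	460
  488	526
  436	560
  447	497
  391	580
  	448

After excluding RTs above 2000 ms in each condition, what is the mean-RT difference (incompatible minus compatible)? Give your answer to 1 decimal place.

compatible: exclude 2795
M(compatible) = 3011/7 = 430.143
M(incompatible) = 4610/9 = 512.222
Difference = 512.222 − 430.143 = 82.079 ms

82.1 ms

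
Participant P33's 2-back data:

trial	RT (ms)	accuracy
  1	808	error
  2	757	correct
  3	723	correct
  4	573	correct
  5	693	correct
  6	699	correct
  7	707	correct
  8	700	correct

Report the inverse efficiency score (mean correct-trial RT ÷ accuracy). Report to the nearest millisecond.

792 ms

Correct trials (n=7): 757, 723, 573, 693, 699, 707, 700
Mean correct RT = 4852/7 = 693.1429 ms
Proportion correct = 7/8
IES = 693.1429 / (7/8) = 792.163 ms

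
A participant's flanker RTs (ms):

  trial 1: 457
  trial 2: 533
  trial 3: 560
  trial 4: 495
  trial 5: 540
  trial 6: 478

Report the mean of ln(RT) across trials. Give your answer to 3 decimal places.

ln(RT): 6.1247, 6.2785, 6.3279, 6.2046, 6.2916, 6.1696
Σ ln(RT) = 37.3969
Mean = 37.3969/6 = 6.23281

6.233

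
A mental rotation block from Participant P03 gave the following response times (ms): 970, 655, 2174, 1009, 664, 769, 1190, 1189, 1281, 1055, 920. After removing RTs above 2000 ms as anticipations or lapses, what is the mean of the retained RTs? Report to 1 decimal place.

970.2 ms

Excluded: 2174
Retained (n=10): Σ = 9702
Mean = 9702/10 = 970.2000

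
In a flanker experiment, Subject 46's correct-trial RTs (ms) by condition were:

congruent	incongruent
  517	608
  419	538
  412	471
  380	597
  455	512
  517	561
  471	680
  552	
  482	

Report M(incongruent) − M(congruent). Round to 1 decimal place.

99.5 ms

M(congruent) = 4205/9 = 467.222
M(incongruent) = 3967/7 = 566.714
Difference = 566.714 − 467.222 = 99.492 ms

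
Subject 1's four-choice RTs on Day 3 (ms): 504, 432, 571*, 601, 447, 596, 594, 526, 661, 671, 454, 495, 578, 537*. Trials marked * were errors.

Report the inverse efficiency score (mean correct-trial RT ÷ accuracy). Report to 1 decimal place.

Correct trials (n=12): 504, 432, 601, 447, 596, 594, 526, 661, 671, 454, 495, 578
Mean correct RT = 6559/12 = 546.5833 ms
Proportion correct = 12/14
IES = 546.5833 / (12/14) = 637.681 ms

637.7 ms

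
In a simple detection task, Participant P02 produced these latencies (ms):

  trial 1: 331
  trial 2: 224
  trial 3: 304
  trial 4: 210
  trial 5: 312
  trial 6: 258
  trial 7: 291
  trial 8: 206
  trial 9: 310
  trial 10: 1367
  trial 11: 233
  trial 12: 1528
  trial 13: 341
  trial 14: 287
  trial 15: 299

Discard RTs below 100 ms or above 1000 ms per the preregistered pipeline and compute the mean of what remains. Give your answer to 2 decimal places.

Excluded: 1367, 1528
Retained (n=13): Σ = 3606
Mean = 3606/13 = 277.3846

277.38 ms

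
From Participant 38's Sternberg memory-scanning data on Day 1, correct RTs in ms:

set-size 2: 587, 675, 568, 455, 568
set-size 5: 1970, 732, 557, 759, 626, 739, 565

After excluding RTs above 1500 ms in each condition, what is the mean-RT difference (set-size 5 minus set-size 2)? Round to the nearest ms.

92 ms

set-size 5: exclude 1970
M(set-size 2) = 2853/5 = 570.600
M(set-size 5) = 3978/6 = 663.000
Difference = 663.000 − 570.600 = 92.400 ms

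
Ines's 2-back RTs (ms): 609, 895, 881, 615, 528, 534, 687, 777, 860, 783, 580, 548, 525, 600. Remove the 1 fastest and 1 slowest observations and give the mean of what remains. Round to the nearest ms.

Sorted: 525, 528, 534, 548, 580, 600, 609, 615, 687, 777, 783, 860, 881, 895
Drop lowest 1 (525) and highest 1 (895)
Remaining (n=12): Σ = 8002, mean = 8002/12 = 666.833

667 ms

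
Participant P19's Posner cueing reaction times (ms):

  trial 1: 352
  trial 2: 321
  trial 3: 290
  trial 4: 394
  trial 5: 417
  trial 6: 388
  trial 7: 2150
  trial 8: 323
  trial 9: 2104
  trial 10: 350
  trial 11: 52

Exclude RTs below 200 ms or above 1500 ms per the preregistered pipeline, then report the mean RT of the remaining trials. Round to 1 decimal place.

Excluded: 52, 2104, 2150
Retained (n=8): Σ = 2835
Mean = 2835/8 = 354.3750

354.4 ms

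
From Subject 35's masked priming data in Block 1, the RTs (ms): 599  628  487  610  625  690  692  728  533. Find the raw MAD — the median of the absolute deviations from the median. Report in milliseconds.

Sorted: 487, 533, 599, 610, 625, 628, 690, 692, 728 → median = 625
|x − 625|: 26, 3, 138, 15, 0, 65, 67, 103, 92
Sorted deviations: 0, 3, 15, 26, 65, 67, 92, 103, 138 → MAD = 65

65 ms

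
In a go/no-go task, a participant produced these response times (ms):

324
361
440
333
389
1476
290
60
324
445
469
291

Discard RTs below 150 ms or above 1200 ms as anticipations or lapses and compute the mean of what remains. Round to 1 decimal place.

366.6 ms

Excluded: 60, 1476
Retained (n=10): Σ = 3666
Mean = 3666/10 = 366.6000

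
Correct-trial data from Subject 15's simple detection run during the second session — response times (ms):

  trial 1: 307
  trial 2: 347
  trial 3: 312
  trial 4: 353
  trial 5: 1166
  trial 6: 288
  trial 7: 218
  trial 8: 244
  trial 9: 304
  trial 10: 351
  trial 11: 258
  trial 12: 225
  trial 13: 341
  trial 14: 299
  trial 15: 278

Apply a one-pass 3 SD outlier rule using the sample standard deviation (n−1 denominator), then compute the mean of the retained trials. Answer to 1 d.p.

n = 15, ΣRT = 5291, M = 352.733
Σ(x−M)² = 735630.93; s = √(735630.93/14) = 229.227
Cutoffs: 352.733 ± 3·229.227 → [-334.9, 1040.4]
Outside: 1166 → excluded.
Retained (n=14): Σ = 4125, mean = 4125/14 = 294.643

294.6 ms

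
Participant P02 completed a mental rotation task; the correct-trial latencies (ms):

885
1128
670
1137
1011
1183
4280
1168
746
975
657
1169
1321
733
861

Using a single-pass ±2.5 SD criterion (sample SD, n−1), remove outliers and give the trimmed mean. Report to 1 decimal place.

974.6 ms

n = 15, ΣRT = 17924, M = 1194.933
Σ(x−M)² = 10812528.93; s = √(10812528.93/14) = 878.819
Cutoffs: 1194.933 ± 2.5·878.819 → [-1002.1, 3392.0]
Outside: 4280 → excluded.
Retained (n=14): Σ = 13644, mean = 13644/14 = 974.571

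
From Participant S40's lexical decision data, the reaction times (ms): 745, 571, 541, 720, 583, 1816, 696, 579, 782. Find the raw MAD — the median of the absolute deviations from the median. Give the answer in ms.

Sorted: 541, 571, 579, 583, 696, 720, 745, 782, 1816 → median = 696
|x − 696|: 49, 125, 155, 24, 113, 1120, 0, 117, 86
Sorted deviations: 0, 24, 49, 86, 113, 117, 125, 155, 1120 → MAD = 113

113 ms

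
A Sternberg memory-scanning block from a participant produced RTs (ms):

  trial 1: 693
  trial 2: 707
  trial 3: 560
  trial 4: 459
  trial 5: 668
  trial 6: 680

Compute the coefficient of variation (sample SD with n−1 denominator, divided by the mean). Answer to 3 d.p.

n = 6, Σ = 3767, M = 627.8333
Σ(x−M)² = 47954.833; s = √(47954.833/5) = 97.9335
CV = 97.9335 / 627.8333 = 0.15599

0.156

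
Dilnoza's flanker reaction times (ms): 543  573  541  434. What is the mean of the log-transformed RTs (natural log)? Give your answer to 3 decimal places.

ln(RT): 6.2971, 6.3509, 6.2934, 6.0730
Σ ln(RT) = 25.0145
Mean = 25.0145/4 = 6.25361

6.254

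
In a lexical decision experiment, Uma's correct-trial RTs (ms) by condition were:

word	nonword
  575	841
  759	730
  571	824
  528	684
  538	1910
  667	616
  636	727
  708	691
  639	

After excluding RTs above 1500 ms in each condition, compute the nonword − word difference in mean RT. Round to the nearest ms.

106 ms

nonword: exclude 1910
M(word) = 5621/9 = 624.556
M(nonword) = 5113/7 = 730.429
Difference = 730.429 − 624.556 = 105.873 ms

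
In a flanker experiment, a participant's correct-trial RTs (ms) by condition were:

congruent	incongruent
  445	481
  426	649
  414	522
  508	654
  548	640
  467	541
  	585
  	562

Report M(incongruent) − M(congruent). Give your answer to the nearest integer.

M(congruent) = 2808/6 = 468.000
M(incongruent) = 4634/8 = 579.250
Difference = 579.250 − 468.000 = 111.250 ms

111 ms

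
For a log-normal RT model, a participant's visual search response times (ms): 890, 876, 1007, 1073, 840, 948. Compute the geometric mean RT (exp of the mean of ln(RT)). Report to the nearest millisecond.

936 ms

ln(RT): 6.7912, 6.7754, 6.9147, 6.9782, 6.7334, 6.8544
Mean ln(RT) = 41.0473/6 = 6.84121
Geometric mean = exp(6.84121) = 935.63 ms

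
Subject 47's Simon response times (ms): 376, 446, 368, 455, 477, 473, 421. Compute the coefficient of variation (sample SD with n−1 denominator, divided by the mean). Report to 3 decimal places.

n = 7, Σ = 3016, M = 430.8571
Σ(x−M)² = 11774.857; s = √(11774.857/6) = 44.2998
CV = 44.2998 / 430.8571 = 0.10282

0.103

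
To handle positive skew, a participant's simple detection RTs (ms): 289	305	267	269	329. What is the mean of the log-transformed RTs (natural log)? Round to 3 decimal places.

5.673

ln(RT): 5.6664, 5.7203, 5.5872, 5.5947, 5.7961
Σ ln(RT) = 28.3648
Mean = 28.3648/5 = 5.67295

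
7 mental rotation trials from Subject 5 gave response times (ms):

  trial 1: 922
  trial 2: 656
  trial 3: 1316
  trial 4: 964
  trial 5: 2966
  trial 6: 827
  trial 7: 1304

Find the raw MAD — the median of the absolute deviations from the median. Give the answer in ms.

308 ms

Sorted: 656, 827, 922, 964, 1304, 1316, 2966 → median = 964
|x − 964|: 42, 308, 352, 0, 2002, 137, 340
Sorted deviations: 0, 42, 137, 308, 340, 352, 2002 → MAD = 308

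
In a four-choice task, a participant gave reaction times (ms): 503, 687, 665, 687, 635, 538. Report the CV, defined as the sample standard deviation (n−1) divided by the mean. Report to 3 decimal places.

n = 6, Σ = 3715, M = 619.1667
Σ(x−M)² = 31636.833; s = √(31636.833/5) = 79.5447
CV = 79.5447 / 619.1667 = 0.12847

0.128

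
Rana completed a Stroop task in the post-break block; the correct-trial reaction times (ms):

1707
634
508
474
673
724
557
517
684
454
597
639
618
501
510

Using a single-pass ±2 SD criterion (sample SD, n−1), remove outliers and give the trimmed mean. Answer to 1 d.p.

577.9 ms

n = 15, ΣRT = 9797, M = 653.133
Σ(x−M)² = 1286167.73; s = √(1286167.73/14) = 303.099
Cutoffs: 653.133 ± 2·303.099 → [46.9, 1259.3]
Outside: 1707 → excluded.
Retained (n=14): Σ = 8090, mean = 8090/14 = 577.857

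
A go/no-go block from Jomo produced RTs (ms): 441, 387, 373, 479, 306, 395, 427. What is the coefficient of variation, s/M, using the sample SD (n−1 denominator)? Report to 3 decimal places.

0.138

n = 7, Σ = 2808, M = 401.1429
Σ(x−M)² = 18400.857; s = √(18400.857/6) = 55.3788
CV = 55.3788 / 401.1429 = 0.13805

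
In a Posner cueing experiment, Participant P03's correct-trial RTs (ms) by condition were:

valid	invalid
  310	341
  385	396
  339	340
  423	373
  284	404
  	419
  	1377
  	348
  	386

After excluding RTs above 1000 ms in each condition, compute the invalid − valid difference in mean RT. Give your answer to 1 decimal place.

27.7 ms

invalid: exclude 1377
M(valid) = 1741/5 = 348.200
M(invalid) = 3007/8 = 375.875
Difference = 375.875 − 348.200 = 27.675 ms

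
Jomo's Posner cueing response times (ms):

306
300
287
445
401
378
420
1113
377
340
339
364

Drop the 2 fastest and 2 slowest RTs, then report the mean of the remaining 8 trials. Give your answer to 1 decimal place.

365.6 ms

Sorted: 287, 300, 306, 339, 340, 364, 377, 378, 401, 420, 445, 1113
Drop lowest 2 (287, 300) and highest 2 (445, 1113)
Remaining (n=8): Σ = 2925, mean = 2925/8 = 365.625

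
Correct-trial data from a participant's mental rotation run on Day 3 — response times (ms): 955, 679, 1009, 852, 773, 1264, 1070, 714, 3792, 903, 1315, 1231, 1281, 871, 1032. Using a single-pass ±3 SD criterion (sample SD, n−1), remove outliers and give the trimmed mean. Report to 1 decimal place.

996.4 ms

n = 15, ΣRT = 17741, M = 1182.733
Σ(x−M)² = 7887984.93; s = √(7887984.93/14) = 750.618
Cutoffs: 1182.733 ± 3·750.618 → [-1069.1, 3434.6]
Outside: 3792 → excluded.
Retained (n=14): Σ = 13949, mean = 13949/14 = 996.357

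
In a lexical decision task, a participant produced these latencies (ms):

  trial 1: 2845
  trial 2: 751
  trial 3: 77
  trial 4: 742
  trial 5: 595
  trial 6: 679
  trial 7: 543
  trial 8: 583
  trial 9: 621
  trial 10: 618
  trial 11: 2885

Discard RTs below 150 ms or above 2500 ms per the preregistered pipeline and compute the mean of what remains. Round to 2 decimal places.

Excluded: 77, 2845, 2885
Retained (n=8): Σ = 5132
Mean = 5132/8 = 641.5000

641.50 ms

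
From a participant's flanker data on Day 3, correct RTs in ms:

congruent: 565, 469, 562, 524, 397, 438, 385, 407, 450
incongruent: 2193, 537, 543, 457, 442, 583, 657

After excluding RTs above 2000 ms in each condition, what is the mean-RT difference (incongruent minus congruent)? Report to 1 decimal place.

70.2 ms

incongruent: exclude 2193
M(congruent) = 4197/9 = 466.333
M(incongruent) = 3219/6 = 536.500
Difference = 536.500 − 466.333 = 70.167 ms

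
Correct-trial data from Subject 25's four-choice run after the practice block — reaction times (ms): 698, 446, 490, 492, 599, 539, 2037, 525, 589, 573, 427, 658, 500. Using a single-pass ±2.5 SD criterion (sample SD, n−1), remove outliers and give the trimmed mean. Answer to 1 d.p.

544.7 ms

n = 13, ΣRT = 8573, M = 659.462
Σ(x−M)² = 2129579.23; s = √(2129579.23/12) = 421.266
Cutoffs: 659.462 ± 2.5·421.266 → [-393.7, 1712.6]
Outside: 2037 → excluded.
Retained (n=12): Σ = 6536, mean = 6536/12 = 544.667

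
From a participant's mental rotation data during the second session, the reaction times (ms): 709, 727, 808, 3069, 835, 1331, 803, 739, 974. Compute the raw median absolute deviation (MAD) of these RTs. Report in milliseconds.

Sorted: 709, 727, 739, 803, 808, 835, 974, 1331, 3069 → median = 808
|x − 808|: 99, 81, 0, 2261, 27, 523, 5, 69, 166
Sorted deviations: 0, 5, 27, 69, 81, 99, 166, 523, 2261 → MAD = 81

81 ms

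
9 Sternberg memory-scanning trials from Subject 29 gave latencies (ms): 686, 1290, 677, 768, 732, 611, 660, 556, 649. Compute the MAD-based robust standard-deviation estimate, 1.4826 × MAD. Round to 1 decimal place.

Sorted: 556, 611, 649, 660, 677, 686, 732, 768, 1290 → median = 677
|x − 677| sorted: 0, 9, 17, 28, 55, 66, 91, 121, 613 → MAD = 55
Robust SD ≈ 1.4826 × 55 = 81.543

81.5 ms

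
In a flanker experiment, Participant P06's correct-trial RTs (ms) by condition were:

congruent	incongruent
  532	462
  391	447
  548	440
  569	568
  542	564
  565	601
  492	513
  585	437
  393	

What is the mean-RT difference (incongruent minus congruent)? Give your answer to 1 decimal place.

-9.0 ms

M(congruent) = 4617/9 = 513.000
M(incongruent) = 4032/8 = 504.000
Difference = 504.000 − 513.000 = -9.000 ms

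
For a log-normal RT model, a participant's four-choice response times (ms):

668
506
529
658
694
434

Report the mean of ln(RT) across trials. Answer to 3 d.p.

ln(RT): 6.5043, 6.2265, 6.2710, 6.4892, 6.5425, 6.0730
Σ ln(RT) = 38.1065
Mean = 38.1065/6 = 6.35109

6.351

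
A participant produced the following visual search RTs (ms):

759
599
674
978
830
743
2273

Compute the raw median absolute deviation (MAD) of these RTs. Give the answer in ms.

85 ms

Sorted: 599, 674, 743, 759, 830, 978, 2273 → median = 759
|x − 759|: 0, 160, 85, 219, 71, 16, 1514
Sorted deviations: 0, 16, 71, 85, 160, 219, 1514 → MAD = 85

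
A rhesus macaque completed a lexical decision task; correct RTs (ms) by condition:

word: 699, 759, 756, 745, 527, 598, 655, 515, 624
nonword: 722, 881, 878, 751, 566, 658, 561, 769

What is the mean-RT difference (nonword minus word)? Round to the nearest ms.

M(word) = 5878/9 = 653.111
M(nonword) = 5786/8 = 723.250
Difference = 723.250 − 653.111 = 70.139 ms

70 ms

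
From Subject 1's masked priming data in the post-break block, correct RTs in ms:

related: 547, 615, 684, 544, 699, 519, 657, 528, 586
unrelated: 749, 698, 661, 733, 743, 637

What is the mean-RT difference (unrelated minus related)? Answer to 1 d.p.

105.8 ms

M(related) = 5379/9 = 597.667
M(unrelated) = 4221/6 = 703.500
Difference = 703.500 − 597.667 = 105.833 ms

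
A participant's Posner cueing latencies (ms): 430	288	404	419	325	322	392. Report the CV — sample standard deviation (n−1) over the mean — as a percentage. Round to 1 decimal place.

15.1%

n = 7, Σ = 2580, M = 368.5714
Σ(x−M)² = 18679.714; s = √(18679.714/6) = 55.7968
CV = 55.7968 / 368.5714 = 0.15139 = 15.139%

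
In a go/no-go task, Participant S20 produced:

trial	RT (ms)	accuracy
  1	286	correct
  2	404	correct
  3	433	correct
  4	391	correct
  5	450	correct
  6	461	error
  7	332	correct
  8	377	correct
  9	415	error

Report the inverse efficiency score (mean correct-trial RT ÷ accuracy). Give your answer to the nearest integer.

491 ms

Correct trials (n=7): 286, 404, 433, 391, 450, 332, 377
Mean correct RT = 2673/7 = 381.8571 ms
Proportion correct = 7/9
IES = 381.8571 / (7/9) = 490.959 ms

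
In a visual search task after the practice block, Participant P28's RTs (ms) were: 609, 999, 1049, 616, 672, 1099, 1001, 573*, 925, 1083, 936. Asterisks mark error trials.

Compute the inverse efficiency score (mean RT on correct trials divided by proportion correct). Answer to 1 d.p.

Correct trials (n=10): 609, 999, 1049, 616, 672, 1099, 1001, 925, 1083, 936
Mean correct RT = 8989/10 = 898.9000 ms
Proportion correct = 10/11
IES = 898.9000 / (10/11) = 988.790 ms

988.8 ms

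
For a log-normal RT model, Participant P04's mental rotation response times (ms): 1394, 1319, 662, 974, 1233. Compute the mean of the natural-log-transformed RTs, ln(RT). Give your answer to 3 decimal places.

ln(RT): 7.2399, 7.1846, 6.4953, 6.8814, 7.1172
Σ ln(RT) = 34.9184
Mean = 34.9184/5 = 6.98369

6.984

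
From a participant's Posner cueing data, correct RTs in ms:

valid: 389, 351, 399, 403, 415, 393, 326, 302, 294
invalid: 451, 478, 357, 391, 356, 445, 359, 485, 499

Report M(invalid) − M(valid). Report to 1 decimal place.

61.0 ms

M(valid) = 3272/9 = 363.556
M(invalid) = 3821/9 = 424.556
Difference = 424.556 − 363.556 = 61.000 ms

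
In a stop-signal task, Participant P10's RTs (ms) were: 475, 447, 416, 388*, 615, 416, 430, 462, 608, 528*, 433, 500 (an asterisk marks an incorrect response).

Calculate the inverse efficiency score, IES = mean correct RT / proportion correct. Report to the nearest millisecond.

Correct trials (n=10): 475, 447, 416, 615, 416, 430, 462, 608, 433, 500
Mean correct RT = 4802/10 = 480.2000 ms
Proportion correct = 10/12
IES = 480.2000 / (10/12) = 576.240 ms

576 ms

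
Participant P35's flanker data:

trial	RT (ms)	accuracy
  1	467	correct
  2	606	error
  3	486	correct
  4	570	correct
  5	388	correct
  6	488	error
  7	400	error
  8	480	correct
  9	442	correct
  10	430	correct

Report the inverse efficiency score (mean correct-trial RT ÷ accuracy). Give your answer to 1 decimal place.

665.9 ms

Correct trials (n=7): 467, 486, 570, 388, 480, 442, 430
Mean correct RT = 3263/7 = 466.1429 ms
Proportion correct = 7/10
IES = 466.1429 / (7/10) = 665.918 ms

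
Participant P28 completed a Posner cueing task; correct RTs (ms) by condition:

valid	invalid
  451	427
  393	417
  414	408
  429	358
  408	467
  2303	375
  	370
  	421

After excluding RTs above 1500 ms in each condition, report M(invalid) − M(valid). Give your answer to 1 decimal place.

-13.6 ms

valid: exclude 2303
M(valid) = 2095/5 = 419.000
M(invalid) = 3243/8 = 405.375
Difference = 405.375 − 419.000 = -13.625 ms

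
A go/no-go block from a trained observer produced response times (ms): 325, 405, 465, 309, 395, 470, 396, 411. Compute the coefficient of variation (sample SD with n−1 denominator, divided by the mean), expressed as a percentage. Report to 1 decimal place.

14.5%

n = 8, Σ = 3176, M = 397.0000
Σ(x−M)² = 23146.000; s = √(23146.000/7) = 57.5028
CV = 57.5028 / 397.0000 = 0.14484 = 14.484%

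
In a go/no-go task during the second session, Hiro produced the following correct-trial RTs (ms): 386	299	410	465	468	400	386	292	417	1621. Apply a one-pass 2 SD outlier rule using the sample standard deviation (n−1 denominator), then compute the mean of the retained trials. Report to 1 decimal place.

391.4 ms

n = 10, ΣRT = 5144, M = 514.400
Σ(x−M)² = 1391462.40; s = √(1391462.40/9) = 393.201
Cutoffs: 514.400 ± 2·393.201 → [-272.0, 1300.8]
Outside: 1621 → excluded.
Retained (n=9): Σ = 3523, mean = 3523/9 = 391.444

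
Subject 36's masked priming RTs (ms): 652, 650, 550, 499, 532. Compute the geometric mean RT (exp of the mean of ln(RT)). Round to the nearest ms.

573 ms

ln(RT): 6.4800, 6.4770, 6.3099, 6.2126, 6.2766
Mean ln(RT) = 31.7562/5 = 6.35124
Geometric mean = exp(6.35124) = 573.20 ms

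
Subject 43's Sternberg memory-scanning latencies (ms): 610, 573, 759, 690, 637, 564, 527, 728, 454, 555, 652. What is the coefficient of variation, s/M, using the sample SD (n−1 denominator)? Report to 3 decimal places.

n = 11, Σ = 6749, M = 613.5455
Σ(x−M)² = 82614.727; s = √(82614.727/10) = 90.8926
CV = 90.8926 / 613.5455 = 0.14814

0.148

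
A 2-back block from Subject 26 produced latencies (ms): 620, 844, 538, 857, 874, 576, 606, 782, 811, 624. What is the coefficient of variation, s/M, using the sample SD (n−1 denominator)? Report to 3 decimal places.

0.184

n = 10, Σ = 7132, M = 713.2000
Σ(x−M)² = 155595.600; s = √(155595.600/9) = 131.4854
CV = 131.4854 / 713.2000 = 0.18436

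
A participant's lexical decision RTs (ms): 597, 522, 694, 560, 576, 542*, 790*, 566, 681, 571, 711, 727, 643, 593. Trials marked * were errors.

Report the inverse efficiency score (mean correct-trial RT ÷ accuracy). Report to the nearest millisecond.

Correct trials (n=12): 597, 522, 694, 560, 576, 566, 681, 571, 711, 727, 643, 593
Mean correct RT = 7441/12 = 620.0833 ms
Proportion correct = 12/14
IES = 620.0833 / (12/14) = 723.431 ms

723 ms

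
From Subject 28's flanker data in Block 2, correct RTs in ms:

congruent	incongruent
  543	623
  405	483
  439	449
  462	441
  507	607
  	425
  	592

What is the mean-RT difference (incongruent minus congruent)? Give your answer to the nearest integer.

46 ms

M(congruent) = 2356/5 = 471.200
M(incongruent) = 3620/7 = 517.143
Difference = 517.143 − 471.200 = 45.943 ms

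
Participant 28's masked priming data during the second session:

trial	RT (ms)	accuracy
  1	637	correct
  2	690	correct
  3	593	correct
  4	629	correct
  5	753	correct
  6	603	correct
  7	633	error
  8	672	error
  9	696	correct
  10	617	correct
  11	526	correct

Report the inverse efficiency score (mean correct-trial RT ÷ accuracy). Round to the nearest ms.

Correct trials (n=9): 637, 690, 593, 629, 753, 603, 696, 617, 526
Mean correct RT = 5744/9 = 638.2222 ms
Proportion correct = 9/11
IES = 638.2222 / (9/11) = 780.049 ms

780 ms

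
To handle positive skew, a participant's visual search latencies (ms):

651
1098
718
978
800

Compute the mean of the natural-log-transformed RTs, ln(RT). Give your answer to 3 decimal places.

6.725

ln(RT): 6.4785, 7.0012, 6.5765, 6.8855, 6.6846
Σ ln(RT) = 33.6263
Mean = 33.6263/5 = 6.72527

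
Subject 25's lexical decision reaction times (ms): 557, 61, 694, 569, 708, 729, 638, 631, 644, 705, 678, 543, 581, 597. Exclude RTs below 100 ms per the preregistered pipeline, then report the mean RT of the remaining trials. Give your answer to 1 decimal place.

636.5 ms

Excluded: 61
Retained (n=13): Σ = 8274
Mean = 8274/13 = 636.4615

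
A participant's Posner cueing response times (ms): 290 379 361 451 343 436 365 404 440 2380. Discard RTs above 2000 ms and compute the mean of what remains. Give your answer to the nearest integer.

385 ms

Excluded: 2380
Retained (n=9): Σ = 3469
Mean = 3469/9 = 385.4444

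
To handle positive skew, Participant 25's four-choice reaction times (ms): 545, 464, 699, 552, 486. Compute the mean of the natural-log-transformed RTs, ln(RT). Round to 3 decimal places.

6.298

ln(RT): 6.3008, 6.1399, 6.5497, 6.3135, 6.1862
Σ ln(RT) = 31.4901
Mean = 31.4901/5 = 6.29802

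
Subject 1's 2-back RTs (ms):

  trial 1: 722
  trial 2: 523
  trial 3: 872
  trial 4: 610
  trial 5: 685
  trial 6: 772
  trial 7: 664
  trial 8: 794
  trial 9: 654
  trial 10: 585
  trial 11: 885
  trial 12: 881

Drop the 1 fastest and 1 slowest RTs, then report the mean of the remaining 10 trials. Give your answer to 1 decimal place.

723.9 ms

Sorted: 523, 585, 610, 654, 664, 685, 722, 772, 794, 872, 881, 885
Drop lowest 1 (523) and highest 1 (885)
Remaining (n=10): Σ = 7239, mean = 7239/10 = 723.900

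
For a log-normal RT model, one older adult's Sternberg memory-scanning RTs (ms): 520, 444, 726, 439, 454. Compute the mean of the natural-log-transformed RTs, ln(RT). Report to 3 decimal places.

ln(RT): 6.2538, 6.0958, 6.5876, 6.0845, 6.1181
Σ ln(RT) = 31.1398
Mean = 31.1398/5 = 6.22796

6.228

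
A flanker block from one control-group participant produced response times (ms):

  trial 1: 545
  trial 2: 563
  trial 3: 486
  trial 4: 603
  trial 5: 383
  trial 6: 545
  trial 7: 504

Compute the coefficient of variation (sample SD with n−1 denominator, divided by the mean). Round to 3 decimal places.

n = 7, Σ = 3629, M = 518.4286
Σ(x−M)² = 30151.714; s = √(30151.714/6) = 70.8892
CV = 70.8892 / 518.4286 = 0.13674

0.137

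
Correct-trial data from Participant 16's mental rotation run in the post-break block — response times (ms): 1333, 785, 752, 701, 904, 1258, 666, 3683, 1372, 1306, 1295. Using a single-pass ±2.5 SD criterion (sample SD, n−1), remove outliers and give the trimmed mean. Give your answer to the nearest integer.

1037 ms

n = 11, ΣRT = 14055, M = 1277.727
Σ(x−M)² = 7164432.18; s = √(7164432.18/10) = 846.430
Cutoffs: 1277.727 ± 2.5·846.430 → [-838.3, 3393.8]
Outside: 3683 → excluded.
Retained (n=10): Σ = 10372, mean = 10372/10 = 1037.200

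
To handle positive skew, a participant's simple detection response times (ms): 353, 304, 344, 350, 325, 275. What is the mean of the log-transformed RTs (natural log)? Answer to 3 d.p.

ln(RT): 5.8665, 5.7170, 5.8406, 5.8579, 5.7838, 5.6168
Σ ln(RT) = 34.6827
Mean = 34.6827/6 = 5.78044

5.780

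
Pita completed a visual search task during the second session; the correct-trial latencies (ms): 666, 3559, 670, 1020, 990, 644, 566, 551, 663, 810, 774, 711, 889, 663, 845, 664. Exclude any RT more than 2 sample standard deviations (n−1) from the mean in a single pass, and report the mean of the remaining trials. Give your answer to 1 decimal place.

741.7 ms

n = 16, ΣRT = 14685, M = 917.812
Σ(x−M)² = 7725130.44; s = √(7725130.44/15) = 717.641
Cutoffs: 917.812 ± 2·717.641 → [-517.5, 2353.1]
Outside: 3559 → excluded.
Retained (n=15): Σ = 11126, mean = 11126/15 = 741.733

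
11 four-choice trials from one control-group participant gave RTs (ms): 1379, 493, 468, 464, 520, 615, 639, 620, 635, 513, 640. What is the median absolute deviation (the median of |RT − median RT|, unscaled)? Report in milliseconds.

95 ms

Sorted: 464, 468, 493, 513, 520, 615, 620, 635, 639, 640, 1379 → median = 615
|x − 615|: 764, 122, 147, 151, 95, 0, 24, 5, 20, 102, 25
Sorted deviations: 0, 5, 20, 24, 25, 95, 102, 122, 147, 151, 764 → MAD = 95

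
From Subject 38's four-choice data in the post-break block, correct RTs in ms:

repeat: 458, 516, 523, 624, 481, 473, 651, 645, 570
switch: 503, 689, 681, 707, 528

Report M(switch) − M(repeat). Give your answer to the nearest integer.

73 ms

M(repeat) = 4941/9 = 549.000
M(switch) = 3108/5 = 621.600
Difference = 621.600 − 549.000 = 72.600 ms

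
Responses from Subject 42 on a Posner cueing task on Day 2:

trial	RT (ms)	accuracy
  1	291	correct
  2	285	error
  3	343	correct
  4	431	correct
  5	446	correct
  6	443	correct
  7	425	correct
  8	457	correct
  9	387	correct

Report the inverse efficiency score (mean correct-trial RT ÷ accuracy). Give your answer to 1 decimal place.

Correct trials (n=8): 291, 343, 431, 446, 443, 425, 457, 387
Mean correct RT = 3223/8 = 402.8750 ms
Proportion correct = 8/9
IES = 402.8750 / (8/9) = 453.234 ms

453.2 ms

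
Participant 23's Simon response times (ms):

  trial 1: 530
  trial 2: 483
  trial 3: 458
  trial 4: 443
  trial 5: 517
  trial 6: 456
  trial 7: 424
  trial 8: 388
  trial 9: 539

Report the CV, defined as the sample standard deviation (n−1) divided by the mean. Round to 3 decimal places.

n = 9, Σ = 4238, M = 470.8889
Σ(x−M)² = 20640.889; s = √(20640.889/8) = 50.7948
CV = 50.7948 / 470.8889 = 0.10787

0.108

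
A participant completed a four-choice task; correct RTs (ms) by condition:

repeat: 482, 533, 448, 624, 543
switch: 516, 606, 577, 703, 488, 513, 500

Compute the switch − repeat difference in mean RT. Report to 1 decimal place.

M(repeat) = 2630/5 = 526.000
M(switch) = 3903/7 = 557.571
Difference = 557.571 − 526.000 = 31.571 ms

31.6 ms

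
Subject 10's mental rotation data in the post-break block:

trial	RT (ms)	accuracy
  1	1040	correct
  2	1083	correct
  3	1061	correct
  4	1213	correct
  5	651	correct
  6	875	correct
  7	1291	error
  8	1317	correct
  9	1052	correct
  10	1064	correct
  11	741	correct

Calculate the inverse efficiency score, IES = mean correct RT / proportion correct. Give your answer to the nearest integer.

1111 ms

Correct trials (n=10): 1040, 1083, 1061, 1213, 651, 875, 1317, 1052, 1064, 741
Mean correct RT = 10097/10 = 1009.7000 ms
Proportion correct = 10/11
IES = 1009.7000 / (10/11) = 1110.670 ms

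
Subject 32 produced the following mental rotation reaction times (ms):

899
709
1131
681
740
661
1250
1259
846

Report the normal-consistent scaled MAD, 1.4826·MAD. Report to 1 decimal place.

Sorted: 661, 681, 709, 740, 846, 899, 1131, 1250, 1259 → median = 846
|x − 846| sorted: 0, 53, 106, 137, 165, 185, 285, 404, 413 → MAD = 165
Robust SD ≈ 1.4826 × 165 = 244.629

244.6 ms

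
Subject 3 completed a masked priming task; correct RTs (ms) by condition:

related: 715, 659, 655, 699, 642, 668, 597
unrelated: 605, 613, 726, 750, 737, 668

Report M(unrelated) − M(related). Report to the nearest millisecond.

M(related) = 4635/7 = 662.143
M(unrelated) = 4099/6 = 683.167
Difference = 683.167 − 662.143 = 21.024 ms

21 ms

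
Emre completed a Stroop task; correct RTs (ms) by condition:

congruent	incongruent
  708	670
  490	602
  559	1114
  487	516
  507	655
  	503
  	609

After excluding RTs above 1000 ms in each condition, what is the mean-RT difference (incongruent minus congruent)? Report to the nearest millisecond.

42 ms

incongruent: exclude 1114
M(congruent) = 2751/5 = 550.200
M(incongruent) = 3555/6 = 592.500
Difference = 592.500 − 550.200 = 42.300 ms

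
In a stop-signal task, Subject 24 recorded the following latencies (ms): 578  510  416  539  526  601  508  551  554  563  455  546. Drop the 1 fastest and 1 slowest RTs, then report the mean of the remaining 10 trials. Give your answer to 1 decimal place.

533.0 ms

Sorted: 416, 455, 508, 510, 526, 539, 546, 551, 554, 563, 578, 601
Drop lowest 1 (416) and highest 1 (601)
Remaining (n=10): Σ = 5330, mean = 5330/10 = 533.000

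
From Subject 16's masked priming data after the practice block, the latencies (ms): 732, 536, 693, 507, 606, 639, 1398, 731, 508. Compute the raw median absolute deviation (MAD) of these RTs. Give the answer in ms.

93 ms

Sorted: 507, 508, 536, 606, 639, 693, 731, 732, 1398 → median = 639
|x − 639|: 93, 103, 54, 132, 33, 0, 759, 92, 131
Sorted deviations: 0, 33, 54, 92, 93, 103, 131, 132, 759 → MAD = 93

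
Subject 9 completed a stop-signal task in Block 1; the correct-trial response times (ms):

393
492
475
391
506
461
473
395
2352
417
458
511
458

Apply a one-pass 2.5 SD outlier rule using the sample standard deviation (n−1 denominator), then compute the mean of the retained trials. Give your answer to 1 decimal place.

452.5 ms

n = 13, ΣRT = 7782, M = 598.615
Σ(x−M)² = 3351347.08; s = √(3351347.08/12) = 528.468
Cutoffs: 598.615 ± 2.5·528.468 → [-722.6, 1919.8]
Outside: 2352 → excluded.
Retained (n=12): Σ = 5430, mean = 5430/12 = 452.500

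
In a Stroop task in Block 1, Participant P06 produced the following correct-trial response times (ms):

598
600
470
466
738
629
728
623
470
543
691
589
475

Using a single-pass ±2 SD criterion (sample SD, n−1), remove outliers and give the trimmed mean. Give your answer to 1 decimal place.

586.2 ms

n = 13, ΣRT = 7620, M = 586.154
Σ(x−M)² = 113341.69; s = √(113341.69/12) = 97.186
Cutoffs: 586.154 ± 2·97.186 → [391.8, 780.5]
No RTs fall outside the cutoffs; all 13 retained. Mean = 7620/13 = 586.154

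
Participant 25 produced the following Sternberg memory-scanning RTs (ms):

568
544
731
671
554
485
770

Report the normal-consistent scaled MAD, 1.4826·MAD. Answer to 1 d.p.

123.1 ms

Sorted: 485, 544, 554, 568, 671, 731, 770 → median = 568
|x − 568| sorted: 0, 14, 24, 83, 103, 163, 202 → MAD = 83
Robust SD ≈ 1.4826 × 83 = 123.056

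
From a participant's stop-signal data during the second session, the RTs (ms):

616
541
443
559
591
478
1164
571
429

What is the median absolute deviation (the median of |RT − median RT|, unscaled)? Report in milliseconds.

57 ms

Sorted: 429, 443, 478, 541, 559, 571, 591, 616, 1164 → median = 559
|x − 559|: 57, 18, 116, 0, 32, 81, 605, 12, 130
Sorted deviations: 0, 12, 18, 32, 57, 81, 116, 130, 605 → MAD = 57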